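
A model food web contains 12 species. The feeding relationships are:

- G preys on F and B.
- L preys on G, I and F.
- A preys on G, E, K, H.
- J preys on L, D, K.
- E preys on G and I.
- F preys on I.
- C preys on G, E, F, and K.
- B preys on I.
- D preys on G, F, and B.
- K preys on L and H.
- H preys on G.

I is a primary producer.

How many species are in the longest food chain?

One longest chain: I → B → G → L → K → A.
It has 6 species and 5 links.

6 species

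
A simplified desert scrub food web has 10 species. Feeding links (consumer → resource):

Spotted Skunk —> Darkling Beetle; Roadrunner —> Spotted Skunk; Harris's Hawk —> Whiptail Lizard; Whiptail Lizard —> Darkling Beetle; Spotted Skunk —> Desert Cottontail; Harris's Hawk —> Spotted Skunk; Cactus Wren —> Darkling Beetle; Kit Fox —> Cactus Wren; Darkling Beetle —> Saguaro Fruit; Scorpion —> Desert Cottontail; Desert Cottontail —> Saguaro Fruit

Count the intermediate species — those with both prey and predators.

5

Intermediate species (has both prey and predators): Desert Cottontail, Darkling Beetle, Cactus Wren, Whiptail Lizard, Spotted Skunk.
Count: 5.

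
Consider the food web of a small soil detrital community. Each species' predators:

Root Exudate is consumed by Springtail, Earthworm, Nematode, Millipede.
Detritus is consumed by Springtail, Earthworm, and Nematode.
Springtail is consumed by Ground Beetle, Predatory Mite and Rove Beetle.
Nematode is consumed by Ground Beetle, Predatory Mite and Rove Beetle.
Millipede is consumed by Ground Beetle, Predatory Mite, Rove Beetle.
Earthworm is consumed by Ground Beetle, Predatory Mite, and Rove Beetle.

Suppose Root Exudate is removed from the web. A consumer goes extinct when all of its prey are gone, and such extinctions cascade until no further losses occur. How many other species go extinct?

Remove Root Exudate.
Round 1: Millipede (all prey gone) → extinct.
No further losses. Total secondary extinctions: 1.

1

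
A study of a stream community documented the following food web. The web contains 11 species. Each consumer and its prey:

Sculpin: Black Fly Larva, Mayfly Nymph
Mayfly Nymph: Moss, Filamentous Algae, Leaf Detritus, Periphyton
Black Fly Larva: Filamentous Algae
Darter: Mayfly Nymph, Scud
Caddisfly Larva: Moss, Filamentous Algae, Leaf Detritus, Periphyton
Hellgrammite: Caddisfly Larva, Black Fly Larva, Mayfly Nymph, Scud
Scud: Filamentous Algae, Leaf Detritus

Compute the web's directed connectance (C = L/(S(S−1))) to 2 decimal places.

C = 0.17

The web has S = 11 species and L = 19 feeding links.
C = L / (S(S−1)) = 19 / 110 = 0.1727 ≈ 0.17.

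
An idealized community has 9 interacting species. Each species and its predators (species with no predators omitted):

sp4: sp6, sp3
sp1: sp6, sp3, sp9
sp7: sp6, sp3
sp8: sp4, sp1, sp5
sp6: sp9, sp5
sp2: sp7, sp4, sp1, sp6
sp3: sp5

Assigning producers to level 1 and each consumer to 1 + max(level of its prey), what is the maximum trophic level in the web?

Producers (level 1): sp8, sp2.
sp2 → sp7 → sp6 → sp9 gives sp9 level 4.
No species has a prey at level 4, so no species reaches level 5.

4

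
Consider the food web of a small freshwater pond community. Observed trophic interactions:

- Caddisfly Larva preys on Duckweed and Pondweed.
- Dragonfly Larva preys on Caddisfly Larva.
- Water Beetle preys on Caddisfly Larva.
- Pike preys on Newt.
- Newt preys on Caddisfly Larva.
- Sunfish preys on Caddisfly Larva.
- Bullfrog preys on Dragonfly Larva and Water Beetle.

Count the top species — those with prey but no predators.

Top species (has prey, but nothing eats it): Sunfish, Bullfrog, Pike.
Count: 3.

3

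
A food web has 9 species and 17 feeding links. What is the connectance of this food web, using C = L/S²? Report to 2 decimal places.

The web has S = 9 species and L = 17 feeding links.
C = L / S² = 17 / 81 = 0.2099 ≈ 0.21.

C = 0.21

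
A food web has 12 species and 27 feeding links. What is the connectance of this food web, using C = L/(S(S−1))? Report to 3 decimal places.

C = 0.205

The web has S = 12 species and L = 27 feeding links.
C = L / (S(S−1)) = 27 / 132 = 0.2045 ≈ 0.205.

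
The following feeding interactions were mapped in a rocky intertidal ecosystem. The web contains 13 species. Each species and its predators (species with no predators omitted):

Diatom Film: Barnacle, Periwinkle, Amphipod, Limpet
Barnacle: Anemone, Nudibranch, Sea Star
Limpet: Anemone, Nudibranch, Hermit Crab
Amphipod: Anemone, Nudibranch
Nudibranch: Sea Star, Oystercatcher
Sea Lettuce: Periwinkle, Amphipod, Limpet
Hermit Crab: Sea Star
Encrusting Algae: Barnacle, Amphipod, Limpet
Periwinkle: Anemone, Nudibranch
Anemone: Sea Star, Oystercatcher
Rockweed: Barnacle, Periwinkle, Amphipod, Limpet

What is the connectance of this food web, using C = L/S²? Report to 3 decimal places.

C = 0.172

The web has S = 13 species and L = 29 feeding links.
C = L / S² = 29 / 169 = 0.1716 ≈ 0.172.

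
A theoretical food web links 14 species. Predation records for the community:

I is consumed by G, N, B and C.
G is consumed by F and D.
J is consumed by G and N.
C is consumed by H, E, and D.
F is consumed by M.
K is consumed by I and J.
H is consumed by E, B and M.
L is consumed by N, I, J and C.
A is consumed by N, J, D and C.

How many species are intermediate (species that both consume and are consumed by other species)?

6

Intermediate species (has both prey and predators): J, I, C, G, F, H.
Count: 6.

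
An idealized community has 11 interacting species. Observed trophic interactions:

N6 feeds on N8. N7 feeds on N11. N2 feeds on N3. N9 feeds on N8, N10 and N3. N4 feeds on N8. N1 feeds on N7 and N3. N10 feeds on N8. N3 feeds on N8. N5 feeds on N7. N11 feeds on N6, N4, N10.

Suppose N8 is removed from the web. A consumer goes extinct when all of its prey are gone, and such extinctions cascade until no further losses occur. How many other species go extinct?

10

Remove N8.
Round 1: N3 (all prey gone), N4 (all prey gone), N10 (all prey gone), N6 (all prey gone) → extinct.
Round 2: N2 (all prey gone), N9 (all prey gone), N11 (all prey gone) → extinct.
Round 3: N7 (all prey gone) → extinct.
Round 4: N1 (all prey gone), N5 (all prey gone) → extinct.
No further losses. Total secondary extinctions: 10.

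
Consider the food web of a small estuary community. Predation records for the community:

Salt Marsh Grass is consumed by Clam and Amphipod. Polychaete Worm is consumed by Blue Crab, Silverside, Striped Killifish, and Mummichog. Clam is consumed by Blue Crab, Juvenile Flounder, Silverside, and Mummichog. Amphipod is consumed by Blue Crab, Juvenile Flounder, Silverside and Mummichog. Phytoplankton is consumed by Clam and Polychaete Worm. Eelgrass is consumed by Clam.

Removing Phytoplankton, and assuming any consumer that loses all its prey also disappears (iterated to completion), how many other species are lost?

2

Remove Phytoplankton.
Round 1: Polychaete Worm (all prey gone) → extinct.
Round 2: Striped Killifish (all prey gone) → extinct.
No further losses. Total secondary extinctions: 2.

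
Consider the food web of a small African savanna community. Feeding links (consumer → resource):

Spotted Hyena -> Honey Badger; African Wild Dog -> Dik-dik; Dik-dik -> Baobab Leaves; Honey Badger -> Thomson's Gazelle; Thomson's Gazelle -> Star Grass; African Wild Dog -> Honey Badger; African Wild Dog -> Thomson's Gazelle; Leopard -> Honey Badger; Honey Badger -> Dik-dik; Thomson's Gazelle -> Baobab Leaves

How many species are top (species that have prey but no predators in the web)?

Top species (has prey, but nothing eats it): African Wild Dog, Spotted Hyena, Leopard.
Count: 3.

3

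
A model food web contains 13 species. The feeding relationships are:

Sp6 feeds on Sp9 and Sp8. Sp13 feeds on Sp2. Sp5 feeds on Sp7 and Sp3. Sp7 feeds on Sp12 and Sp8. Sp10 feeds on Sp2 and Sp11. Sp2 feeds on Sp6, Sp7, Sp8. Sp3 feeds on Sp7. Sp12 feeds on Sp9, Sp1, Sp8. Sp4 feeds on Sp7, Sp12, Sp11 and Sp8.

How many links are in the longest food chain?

One longest chain: Sp8 → Sp12 → Sp7 → Sp2 → Sp10.
It has 5 species and 4 links.

4 links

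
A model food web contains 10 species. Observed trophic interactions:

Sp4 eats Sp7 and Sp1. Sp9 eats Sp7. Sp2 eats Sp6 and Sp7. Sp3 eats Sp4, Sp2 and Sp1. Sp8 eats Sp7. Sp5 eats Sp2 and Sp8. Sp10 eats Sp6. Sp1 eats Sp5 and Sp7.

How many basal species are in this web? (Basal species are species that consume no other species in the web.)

Basal species (no prey listed): Sp7, Sp6.
Count: 2.

2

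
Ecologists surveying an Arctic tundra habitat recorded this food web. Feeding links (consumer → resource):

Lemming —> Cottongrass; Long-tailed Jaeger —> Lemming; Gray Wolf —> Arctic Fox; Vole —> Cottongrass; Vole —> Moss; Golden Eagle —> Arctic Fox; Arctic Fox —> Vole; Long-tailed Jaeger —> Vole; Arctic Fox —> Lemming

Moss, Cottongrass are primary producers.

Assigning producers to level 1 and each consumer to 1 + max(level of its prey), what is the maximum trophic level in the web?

4

Producers (level 1): Moss, Cottongrass.
Cottongrass → Lemming → Arctic Fox → Gray Wolf gives Gray Wolf level 4.
No species has a prey at level 4, so no species reaches level 5.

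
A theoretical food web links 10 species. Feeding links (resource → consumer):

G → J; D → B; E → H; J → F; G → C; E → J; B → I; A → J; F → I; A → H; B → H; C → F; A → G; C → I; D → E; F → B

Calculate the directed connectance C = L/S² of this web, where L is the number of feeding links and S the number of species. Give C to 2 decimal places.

C = 0.16

The web has S = 10 species and L = 16 feeding links.
C = L / S² = 16 / 100 = 0.1600 ≈ 0.16.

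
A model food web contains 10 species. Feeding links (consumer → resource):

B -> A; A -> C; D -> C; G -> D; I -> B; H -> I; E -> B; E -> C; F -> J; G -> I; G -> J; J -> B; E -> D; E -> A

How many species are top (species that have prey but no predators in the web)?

Top species (has prey, but nothing eats it): E, G, F, H.
Count: 4.

4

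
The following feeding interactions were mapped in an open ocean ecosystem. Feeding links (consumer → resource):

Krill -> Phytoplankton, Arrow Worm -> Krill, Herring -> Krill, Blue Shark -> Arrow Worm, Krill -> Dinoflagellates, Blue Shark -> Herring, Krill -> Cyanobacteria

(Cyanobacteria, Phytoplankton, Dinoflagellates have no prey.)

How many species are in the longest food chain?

One longest chain: Cyanobacteria → Krill → Arrow Worm → Blue Shark.
It has 4 species and 3 links.

4 species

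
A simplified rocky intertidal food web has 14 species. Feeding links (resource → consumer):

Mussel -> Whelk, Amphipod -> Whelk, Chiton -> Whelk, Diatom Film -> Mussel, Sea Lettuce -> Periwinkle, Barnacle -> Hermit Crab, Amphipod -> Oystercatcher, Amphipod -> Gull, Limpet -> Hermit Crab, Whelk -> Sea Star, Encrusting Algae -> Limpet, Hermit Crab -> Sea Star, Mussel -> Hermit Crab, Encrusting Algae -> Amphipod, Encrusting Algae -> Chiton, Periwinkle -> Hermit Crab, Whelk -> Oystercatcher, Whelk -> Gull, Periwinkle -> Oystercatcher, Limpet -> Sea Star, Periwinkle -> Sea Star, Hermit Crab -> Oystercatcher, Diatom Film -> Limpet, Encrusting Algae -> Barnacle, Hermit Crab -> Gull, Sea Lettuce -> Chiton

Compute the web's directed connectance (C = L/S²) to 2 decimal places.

The web has S = 14 species and L = 26 feeding links.
C = L / S² = 26 / 196 = 0.1327 ≈ 0.13.

C = 0.13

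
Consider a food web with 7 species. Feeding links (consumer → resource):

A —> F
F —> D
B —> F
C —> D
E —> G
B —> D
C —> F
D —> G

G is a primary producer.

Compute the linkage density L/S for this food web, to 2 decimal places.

L/S = 1.14

There are L = 8 links among S = 7 species.
L/S = 8/7 = 1.1429 ≈ 1.14.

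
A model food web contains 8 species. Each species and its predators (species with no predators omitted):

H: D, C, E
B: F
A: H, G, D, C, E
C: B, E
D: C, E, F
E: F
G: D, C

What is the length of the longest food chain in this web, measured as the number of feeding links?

5 links

One longest chain: A → H → D → C → B → F.
It has 6 species and 5 links.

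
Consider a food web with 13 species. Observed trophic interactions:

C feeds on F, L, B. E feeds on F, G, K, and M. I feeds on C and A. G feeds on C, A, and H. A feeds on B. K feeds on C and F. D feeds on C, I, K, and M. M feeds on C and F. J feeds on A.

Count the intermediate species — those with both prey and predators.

Intermediate species (has both prey and predators): A, C, K, I, G, M.
Count: 6.

6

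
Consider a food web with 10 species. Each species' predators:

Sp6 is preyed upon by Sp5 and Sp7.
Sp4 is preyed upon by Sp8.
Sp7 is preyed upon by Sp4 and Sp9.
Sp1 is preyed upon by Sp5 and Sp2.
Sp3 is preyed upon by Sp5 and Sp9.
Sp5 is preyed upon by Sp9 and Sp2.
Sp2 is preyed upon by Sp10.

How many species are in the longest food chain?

One longest chain: Sp3 → Sp5 → Sp2 → Sp10.
It has 4 species and 3 links.

4 species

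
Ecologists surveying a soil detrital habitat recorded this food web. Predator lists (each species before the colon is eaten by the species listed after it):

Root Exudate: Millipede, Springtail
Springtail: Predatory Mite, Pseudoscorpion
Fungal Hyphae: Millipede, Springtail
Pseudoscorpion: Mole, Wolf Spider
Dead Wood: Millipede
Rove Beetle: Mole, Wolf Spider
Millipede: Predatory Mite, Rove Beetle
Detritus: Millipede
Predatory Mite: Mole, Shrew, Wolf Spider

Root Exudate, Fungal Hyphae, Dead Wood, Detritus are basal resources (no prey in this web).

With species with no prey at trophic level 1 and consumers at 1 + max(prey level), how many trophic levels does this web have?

4

Basal resources (level 1): Root Exudate, Fungal Hyphae, Dead Wood, Detritus.
Root Exudate → Millipede → Rove Beetle → Wolf Spider gives Wolf Spider level 4.
No species has a prey at level 4, so no species reaches level 5.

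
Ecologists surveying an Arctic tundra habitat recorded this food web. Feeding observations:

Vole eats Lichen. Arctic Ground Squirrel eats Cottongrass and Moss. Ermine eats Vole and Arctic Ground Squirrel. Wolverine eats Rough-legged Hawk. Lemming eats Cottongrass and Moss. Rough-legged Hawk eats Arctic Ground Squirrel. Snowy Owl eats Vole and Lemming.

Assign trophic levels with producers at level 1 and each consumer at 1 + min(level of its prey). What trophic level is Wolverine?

Trophic level 4

Cottongrass is a producer → level 1.
Arctic Ground Squirrel eats Cottongrass → level 2.
Rough-legged Hawk eats Arctic Ground Squirrel → level 3.
Wolverine eats Rough-legged Hawk → level 4.
No prey of Wolverine is below level 3, so 4 is the minimum.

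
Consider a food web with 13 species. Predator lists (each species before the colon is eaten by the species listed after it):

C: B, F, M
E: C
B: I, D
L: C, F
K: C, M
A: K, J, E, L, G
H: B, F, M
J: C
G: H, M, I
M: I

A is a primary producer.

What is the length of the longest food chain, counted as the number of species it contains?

5 species

One longest chain: A → K → C → B → I.
It has 5 species and 4 links.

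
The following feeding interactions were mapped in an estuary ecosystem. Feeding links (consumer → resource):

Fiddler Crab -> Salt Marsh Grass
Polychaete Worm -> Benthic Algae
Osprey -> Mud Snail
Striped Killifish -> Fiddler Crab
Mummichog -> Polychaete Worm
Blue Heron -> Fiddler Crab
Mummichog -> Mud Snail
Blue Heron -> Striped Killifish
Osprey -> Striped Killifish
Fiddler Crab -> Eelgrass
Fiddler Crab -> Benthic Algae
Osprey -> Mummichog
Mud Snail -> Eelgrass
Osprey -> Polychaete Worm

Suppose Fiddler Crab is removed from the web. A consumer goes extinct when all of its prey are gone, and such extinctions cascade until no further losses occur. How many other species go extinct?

Remove Fiddler Crab.
Round 1: Striped Killifish (all prey gone) → extinct.
Round 2: Blue Heron (all prey gone) → extinct.
No further losses. Total secondary extinctions: 2.

2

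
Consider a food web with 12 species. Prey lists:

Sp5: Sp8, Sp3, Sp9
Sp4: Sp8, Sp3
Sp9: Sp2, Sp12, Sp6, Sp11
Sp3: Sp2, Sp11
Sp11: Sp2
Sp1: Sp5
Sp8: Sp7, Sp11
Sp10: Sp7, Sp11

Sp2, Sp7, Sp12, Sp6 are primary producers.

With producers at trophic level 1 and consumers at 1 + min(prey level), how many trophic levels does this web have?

Producers (level 1): Sp2, Sp7, Sp12, Sp6.
Following each consumer down to its lowest-level prey: Sp7 → Sp8 → Sp5 → Sp1 (levels 1 through 4).
All prey of Sp1 (Sp5 3) are at level 3 or above, so Sp1 is at level 1 + 3 = 4.
Every consumer has at least one prey at level 3 or below, so none exceeds level 4.

4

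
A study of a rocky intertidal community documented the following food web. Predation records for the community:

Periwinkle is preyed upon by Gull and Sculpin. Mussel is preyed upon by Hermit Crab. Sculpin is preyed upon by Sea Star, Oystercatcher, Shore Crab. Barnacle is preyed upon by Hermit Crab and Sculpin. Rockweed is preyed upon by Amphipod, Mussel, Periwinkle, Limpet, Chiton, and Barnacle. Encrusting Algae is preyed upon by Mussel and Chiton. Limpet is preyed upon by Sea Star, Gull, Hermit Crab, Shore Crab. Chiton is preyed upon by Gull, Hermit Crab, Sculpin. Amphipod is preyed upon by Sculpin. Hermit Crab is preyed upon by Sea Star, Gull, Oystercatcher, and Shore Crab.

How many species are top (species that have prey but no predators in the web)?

4

Top species (has prey, but nothing eats it): Shore Crab, Oystercatcher, Sea Star, Gull.
Count: 4.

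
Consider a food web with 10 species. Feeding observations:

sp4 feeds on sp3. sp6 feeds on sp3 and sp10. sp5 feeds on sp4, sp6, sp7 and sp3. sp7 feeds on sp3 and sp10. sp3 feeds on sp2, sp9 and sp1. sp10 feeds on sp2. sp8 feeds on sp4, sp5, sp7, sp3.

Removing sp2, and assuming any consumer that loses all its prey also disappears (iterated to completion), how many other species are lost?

1

Remove sp2.
Round 1: sp10 (all prey gone) → extinct.
No further losses. Total secondary extinctions: 1.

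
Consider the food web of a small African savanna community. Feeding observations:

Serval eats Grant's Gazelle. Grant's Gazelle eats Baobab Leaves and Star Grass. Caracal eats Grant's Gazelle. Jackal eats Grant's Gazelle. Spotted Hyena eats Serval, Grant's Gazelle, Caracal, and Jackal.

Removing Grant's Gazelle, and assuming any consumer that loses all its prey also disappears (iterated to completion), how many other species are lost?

4

Remove Grant's Gazelle.
Round 1: Jackal (all prey gone), Caracal (all prey gone), Serval (all prey gone) → extinct.
Round 2: Spotted Hyena (all prey gone) → extinct.
No further losses. Total secondary extinctions: 4.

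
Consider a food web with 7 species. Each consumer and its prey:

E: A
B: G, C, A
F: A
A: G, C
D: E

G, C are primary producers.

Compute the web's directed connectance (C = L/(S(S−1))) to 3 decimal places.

C = 0.190

The web has S = 7 species and L = 8 feeding links.
C = L / (S(S−1)) = 8 / 42 = 0.1905 ≈ 0.190.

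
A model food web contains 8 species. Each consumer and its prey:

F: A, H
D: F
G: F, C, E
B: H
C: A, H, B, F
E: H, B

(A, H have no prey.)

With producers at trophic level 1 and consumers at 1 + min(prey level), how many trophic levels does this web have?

Producers (level 1): A, H.
Following each consumer down to its lowest-level prey: A → F → G (levels 1 through 3).
All prey of G (F 2, C 2, E 2) are at level 2 or above, so G is at level 1 + 2 = 3.
Every consumer has at least one prey at level 2 or below, so none exceeds level 3.

3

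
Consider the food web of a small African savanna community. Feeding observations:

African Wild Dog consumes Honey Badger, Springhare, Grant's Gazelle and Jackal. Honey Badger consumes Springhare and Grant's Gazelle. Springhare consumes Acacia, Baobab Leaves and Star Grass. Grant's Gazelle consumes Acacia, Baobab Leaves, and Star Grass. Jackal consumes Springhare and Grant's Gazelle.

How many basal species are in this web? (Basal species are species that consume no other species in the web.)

Basal species (no prey listed): Baobab Leaves, Acacia, Star Grass.
Count: 3.

3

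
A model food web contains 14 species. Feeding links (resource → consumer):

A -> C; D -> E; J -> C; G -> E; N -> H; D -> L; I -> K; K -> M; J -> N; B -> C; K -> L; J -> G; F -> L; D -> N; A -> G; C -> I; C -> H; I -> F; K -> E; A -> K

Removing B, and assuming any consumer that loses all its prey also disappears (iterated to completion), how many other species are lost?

0

Remove B.
Every predator of it retains at least one other prey: C still has A, J.
No consumer loses all prey, so no secondary extinctions occur.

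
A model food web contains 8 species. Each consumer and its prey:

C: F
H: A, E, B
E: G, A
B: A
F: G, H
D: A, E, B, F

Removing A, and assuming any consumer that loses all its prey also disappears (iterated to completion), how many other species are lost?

Remove A.
Round 1: B (all prey gone) → extinct.
No further losses. Total secondary extinctions: 1.

1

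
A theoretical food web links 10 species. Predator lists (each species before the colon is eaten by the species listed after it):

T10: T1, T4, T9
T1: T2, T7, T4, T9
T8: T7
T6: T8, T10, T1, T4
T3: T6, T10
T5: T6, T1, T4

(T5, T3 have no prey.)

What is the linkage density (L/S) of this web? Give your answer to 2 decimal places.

L/S = 1.70

There are L = 17 links among S = 10 species.
L/S = 17/10 = 1.7000 ≈ 1.70.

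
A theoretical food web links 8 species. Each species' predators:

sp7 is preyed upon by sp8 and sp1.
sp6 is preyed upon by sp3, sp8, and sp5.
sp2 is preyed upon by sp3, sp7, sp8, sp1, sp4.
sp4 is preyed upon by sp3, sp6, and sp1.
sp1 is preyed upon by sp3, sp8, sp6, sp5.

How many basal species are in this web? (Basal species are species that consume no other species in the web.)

1

Basal species (no prey listed): sp2.
Count: 1.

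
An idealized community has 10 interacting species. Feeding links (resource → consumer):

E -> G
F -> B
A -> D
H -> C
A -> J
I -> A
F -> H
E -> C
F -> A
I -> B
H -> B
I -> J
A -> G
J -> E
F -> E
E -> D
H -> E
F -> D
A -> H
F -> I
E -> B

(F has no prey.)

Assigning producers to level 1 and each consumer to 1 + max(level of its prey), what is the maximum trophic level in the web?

6

Producers (level 1): F.
F → I → A → H → E → C gives C level 6.
No species has a prey at level 6, so no species reaches level 7.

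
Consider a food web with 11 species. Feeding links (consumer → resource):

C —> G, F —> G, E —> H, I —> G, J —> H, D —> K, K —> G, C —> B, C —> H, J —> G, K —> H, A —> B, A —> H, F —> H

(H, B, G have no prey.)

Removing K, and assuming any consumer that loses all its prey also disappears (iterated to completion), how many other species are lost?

1

Remove K.
Round 1: D (all prey gone) → extinct.
No further losses. Total secondary extinctions: 1.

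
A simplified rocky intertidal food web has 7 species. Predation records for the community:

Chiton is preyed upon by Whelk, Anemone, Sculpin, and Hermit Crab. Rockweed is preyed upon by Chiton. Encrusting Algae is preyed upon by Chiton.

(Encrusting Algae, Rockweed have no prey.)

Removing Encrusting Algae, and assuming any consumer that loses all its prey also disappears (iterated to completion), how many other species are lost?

Remove Encrusting Algae.
Every predator of it retains at least one other prey: Chiton still has Rockweed.
No consumer loses all prey, so no secondary extinctions occur.

0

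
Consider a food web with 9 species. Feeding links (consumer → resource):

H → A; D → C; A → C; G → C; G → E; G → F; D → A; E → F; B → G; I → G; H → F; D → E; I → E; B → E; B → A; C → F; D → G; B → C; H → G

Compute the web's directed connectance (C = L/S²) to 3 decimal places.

The web has S = 9 species and L = 19 feeding links.
C = L / S² = 19 / 81 = 0.2346 ≈ 0.235.

C = 0.235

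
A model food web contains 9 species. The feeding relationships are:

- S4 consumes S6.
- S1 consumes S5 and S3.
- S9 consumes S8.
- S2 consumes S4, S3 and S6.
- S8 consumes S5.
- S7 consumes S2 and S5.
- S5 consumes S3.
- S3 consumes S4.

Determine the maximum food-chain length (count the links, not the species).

5 links

One longest chain: S6 → S4 → S3 → S5 → S8 → S9.
It has 6 species and 5 links.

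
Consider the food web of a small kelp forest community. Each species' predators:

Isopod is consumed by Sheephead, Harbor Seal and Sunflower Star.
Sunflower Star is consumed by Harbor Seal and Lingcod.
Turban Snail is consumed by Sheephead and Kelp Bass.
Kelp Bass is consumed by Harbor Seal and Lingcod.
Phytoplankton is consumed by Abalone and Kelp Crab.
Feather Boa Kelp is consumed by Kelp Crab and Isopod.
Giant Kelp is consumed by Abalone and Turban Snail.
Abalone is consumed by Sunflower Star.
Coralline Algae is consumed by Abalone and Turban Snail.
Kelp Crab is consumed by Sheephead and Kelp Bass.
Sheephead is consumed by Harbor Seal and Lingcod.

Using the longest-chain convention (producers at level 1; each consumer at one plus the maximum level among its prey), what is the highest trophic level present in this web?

Producers (level 1): Phytoplankton, Giant Kelp, Coralline Algae, Feather Boa Kelp.
Giant Kelp → Turban Snail → Sheephead → Harbor Seal gives Harbor Seal level 4.
No species has a prey at level 4, so no species reaches level 5.

4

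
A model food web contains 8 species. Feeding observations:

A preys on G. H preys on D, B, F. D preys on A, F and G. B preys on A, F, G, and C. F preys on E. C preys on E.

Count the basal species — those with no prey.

2

Basal species (no prey listed): E, G.
Count: 2.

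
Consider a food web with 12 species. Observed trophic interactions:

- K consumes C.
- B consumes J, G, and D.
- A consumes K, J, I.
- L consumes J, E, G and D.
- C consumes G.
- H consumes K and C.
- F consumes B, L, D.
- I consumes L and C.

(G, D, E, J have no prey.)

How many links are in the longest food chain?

One longest chain: G → C → K → H.
It has 4 species and 3 links.

3 links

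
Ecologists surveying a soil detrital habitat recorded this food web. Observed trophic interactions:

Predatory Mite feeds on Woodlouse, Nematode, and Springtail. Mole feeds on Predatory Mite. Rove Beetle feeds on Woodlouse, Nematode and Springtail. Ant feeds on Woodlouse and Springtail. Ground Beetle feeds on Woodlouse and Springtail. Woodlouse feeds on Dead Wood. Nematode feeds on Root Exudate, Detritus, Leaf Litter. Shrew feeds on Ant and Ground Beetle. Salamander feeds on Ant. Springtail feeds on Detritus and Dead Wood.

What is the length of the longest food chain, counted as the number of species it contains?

One longest chain: Dead Wood → Springtail → Ant → Salamander.
It has 4 species and 3 links.

4 species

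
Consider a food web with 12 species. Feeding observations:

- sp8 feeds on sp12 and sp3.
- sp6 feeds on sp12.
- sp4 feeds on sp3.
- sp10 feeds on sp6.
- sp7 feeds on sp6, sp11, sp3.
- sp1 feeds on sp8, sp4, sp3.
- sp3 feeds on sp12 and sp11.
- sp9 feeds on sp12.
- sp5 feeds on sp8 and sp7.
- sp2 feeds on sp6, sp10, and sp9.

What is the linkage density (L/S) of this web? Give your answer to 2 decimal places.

L/S = 1.58

There are L = 19 links among S = 12 species.
L/S = 19/12 = 1.5833 ≈ 1.58.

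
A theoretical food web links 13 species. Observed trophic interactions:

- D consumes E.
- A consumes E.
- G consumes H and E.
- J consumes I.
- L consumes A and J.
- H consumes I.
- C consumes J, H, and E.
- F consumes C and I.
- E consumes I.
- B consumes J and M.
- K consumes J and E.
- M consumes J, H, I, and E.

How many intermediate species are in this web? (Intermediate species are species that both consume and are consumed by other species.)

6

Intermediate species (has both prey and predators): H, J, E, A, C, M.
Count: 6.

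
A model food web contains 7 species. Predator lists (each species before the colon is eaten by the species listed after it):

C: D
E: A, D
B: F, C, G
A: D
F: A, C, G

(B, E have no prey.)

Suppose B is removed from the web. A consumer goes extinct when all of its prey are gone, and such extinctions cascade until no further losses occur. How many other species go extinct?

Remove B.
Round 1: F (all prey gone) → extinct.
Round 2: C (all prey gone), G (all prey gone) → extinct.
No further losses. Total secondary extinctions: 3.

3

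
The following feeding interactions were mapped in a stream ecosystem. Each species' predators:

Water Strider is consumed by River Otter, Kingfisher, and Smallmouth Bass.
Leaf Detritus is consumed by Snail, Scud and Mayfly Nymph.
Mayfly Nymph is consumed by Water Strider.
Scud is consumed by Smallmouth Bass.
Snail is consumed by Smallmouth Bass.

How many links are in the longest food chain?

One longest chain: Leaf Detritus → Mayfly Nymph → Water Strider → Smallmouth Bass.
It has 4 species and 3 links.

3 links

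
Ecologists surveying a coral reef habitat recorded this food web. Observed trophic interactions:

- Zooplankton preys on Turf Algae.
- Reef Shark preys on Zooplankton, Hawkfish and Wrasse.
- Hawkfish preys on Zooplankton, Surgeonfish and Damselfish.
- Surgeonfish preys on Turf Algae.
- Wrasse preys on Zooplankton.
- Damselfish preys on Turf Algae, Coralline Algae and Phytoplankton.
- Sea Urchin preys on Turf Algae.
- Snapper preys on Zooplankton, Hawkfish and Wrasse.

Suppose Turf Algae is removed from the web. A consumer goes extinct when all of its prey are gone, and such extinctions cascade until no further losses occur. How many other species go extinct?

4

Remove Turf Algae.
Round 1: Sea Urchin (all prey gone), Surgeonfish (all prey gone), Zooplankton (all prey gone) → extinct.
Round 2: Wrasse (all prey gone) → extinct.
No further losses. Total secondary extinctions: 4.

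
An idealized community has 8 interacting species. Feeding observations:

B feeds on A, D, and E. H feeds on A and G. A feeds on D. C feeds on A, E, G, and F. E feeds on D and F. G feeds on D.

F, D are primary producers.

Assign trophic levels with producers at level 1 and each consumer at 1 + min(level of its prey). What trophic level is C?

F is a producer → level 1.
C eats F → level 2.

Trophic level 2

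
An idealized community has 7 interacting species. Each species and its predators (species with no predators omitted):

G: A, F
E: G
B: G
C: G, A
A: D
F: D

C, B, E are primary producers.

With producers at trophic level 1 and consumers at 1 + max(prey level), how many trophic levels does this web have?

Producers (level 1): C, B, E.
C → G → A → D gives D level 4.
No species has a prey at level 4, so no species reaches level 5.

4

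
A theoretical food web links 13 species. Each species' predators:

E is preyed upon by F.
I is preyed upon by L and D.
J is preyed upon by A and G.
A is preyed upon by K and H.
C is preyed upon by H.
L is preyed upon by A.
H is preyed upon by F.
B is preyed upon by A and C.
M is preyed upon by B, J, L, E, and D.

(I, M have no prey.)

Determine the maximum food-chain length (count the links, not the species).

One longest chain: M → B → C → H → F.
It has 5 species and 4 links.

4 links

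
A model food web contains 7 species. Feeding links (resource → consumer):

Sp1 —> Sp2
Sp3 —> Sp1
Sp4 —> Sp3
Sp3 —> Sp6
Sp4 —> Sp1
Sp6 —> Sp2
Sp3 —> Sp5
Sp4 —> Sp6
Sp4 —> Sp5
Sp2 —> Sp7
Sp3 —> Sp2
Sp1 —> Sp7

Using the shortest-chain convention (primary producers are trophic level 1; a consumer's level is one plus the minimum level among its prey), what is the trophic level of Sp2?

Sp4 is a producer → level 1.
Sp3 eats Sp4 → level 2.
Sp2 eats Sp3 → level 3.
No prey of Sp2 is below level 2, so 3 is the minimum.

Trophic level 3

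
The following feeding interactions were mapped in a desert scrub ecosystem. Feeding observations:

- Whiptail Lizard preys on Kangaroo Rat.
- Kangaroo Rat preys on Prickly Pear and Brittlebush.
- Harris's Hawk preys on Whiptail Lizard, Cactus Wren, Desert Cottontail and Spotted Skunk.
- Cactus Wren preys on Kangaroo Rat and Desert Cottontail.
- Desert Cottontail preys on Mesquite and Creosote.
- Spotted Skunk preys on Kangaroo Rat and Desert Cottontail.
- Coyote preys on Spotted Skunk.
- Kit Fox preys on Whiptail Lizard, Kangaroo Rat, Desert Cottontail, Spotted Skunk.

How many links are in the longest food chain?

One longest chain: Creosote → Desert Cottontail → Cactus Wren → Harris's Hawk.
It has 4 species and 3 links.

3 links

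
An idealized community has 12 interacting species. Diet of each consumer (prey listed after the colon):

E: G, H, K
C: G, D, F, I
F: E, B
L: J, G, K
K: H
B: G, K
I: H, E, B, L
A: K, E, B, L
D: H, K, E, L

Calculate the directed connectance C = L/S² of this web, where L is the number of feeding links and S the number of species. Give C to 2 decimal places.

C = 0.19

The web has S = 12 species and L = 27 feeding links.
C = L / S² = 27 / 144 = 0.1875 ≈ 0.19.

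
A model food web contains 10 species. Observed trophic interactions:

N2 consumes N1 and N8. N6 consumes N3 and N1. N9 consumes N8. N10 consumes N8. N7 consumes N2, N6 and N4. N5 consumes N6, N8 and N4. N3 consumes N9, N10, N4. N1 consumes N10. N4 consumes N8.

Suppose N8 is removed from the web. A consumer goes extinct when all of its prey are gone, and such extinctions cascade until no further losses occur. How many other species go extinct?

9

Remove N8.
Round 1: N10 (all prey gone), N9 (all prey gone), N4 (all prey gone) → extinct.
Round 2: N1 (all prey gone), N3 (all prey gone) → extinct.
Round 3: N2 (all prey gone), N6 (all prey gone) → extinct.
Round 4: N7 (all prey gone), N5 (all prey gone) → extinct.
No further losses. Total secondary extinctions: 9.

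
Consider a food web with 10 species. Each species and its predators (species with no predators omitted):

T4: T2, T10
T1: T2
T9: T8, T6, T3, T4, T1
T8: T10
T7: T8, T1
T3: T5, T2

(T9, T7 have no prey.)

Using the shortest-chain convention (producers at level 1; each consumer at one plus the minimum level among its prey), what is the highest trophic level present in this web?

Producers (level 1): T9, T7.
Following each consumer down to its lowest-level prey: T9 → T8 → T10 (levels 1 through 3).
All prey of T10 (T8 2, T4 2) are at level 2 or above, so T10 is at level 1 + 2 = 3.
Every consumer has at least one prey at level 2 or below, so none exceeds level 3.

3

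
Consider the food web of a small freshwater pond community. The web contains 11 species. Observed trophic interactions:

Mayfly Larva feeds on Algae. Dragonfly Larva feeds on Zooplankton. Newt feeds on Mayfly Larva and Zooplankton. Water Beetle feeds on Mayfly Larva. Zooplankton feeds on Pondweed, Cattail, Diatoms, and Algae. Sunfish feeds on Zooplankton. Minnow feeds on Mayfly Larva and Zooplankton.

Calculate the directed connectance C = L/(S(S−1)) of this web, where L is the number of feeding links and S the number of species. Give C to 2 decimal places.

C = 0.11

The web has S = 11 species and L = 12 feeding links.
C = L / (S(S−1)) = 12 / 110 = 0.1091 ≈ 0.11.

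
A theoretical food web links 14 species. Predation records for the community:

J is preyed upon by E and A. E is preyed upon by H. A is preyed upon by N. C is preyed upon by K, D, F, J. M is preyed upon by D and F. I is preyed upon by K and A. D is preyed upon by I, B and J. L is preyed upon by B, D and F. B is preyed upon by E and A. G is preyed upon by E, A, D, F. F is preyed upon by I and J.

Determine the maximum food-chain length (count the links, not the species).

4 links

One longest chain: M → D → I → A → N.
It has 5 species and 4 links.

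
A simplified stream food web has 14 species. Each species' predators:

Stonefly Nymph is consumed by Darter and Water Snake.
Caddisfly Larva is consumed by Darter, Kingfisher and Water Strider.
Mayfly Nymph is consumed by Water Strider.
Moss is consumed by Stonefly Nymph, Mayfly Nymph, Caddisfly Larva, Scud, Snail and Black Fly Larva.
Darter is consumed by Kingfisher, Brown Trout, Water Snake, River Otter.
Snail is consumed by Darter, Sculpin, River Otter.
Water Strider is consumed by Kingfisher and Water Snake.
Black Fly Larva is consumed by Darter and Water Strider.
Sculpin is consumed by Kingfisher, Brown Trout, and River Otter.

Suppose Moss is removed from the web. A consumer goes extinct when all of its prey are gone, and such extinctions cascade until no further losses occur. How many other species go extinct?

13

Remove Moss.
Round 1: Black Fly Larva (all prey gone), Scud (all prey gone), Mayfly Nymph (all prey gone), Caddisfly Larva (all prey gone), Snail (all prey gone), Stonefly Nymph (all prey gone) → extinct.
Round 2: Water Strider (all prey gone), Sculpin (all prey gone), Darter (all prey gone) → extinct.
Round 3: Water Snake (all prey gone), Brown Trout (all prey gone), Kingfisher (all prey gone), River Otter (all prey gone) → extinct.
No further losses. Total secondary extinctions: 13.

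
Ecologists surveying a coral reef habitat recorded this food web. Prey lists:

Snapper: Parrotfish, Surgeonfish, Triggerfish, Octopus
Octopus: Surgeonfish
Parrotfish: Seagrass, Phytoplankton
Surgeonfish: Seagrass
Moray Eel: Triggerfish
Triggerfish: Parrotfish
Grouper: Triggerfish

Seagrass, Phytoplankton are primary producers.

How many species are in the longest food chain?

One longest chain: Seagrass → Parrotfish → Triggerfish → Moray Eel.
It has 4 species and 3 links.

4 species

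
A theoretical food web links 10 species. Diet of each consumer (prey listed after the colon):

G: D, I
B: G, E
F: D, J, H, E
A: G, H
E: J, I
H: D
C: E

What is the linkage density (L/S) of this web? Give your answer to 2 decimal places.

There are L = 14 links among S = 10 species.
L/S = 14/10 = 1.4000 ≈ 1.40.

L/S = 1.40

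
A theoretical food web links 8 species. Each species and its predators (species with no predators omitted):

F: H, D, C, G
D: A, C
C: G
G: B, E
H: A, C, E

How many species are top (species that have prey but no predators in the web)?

Top species (has prey, but nothing eats it): A, B, E.
Count: 3.

3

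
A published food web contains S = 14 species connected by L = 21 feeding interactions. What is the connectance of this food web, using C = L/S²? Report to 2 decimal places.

C = 0.11

The web has S = 14 species and L = 21 feeding links.
C = L / S² = 21 / 196 = 0.1071 ≈ 0.11.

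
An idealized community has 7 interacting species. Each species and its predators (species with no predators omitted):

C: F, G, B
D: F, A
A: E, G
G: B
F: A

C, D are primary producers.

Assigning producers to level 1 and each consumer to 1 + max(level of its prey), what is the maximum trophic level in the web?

5

Producers (level 1): C, D.
C → F → A → G → B gives B level 5.
No species has a prey at level 5, so no species reaches level 6.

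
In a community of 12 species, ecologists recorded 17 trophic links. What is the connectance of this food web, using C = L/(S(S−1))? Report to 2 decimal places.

C = 0.13

The web has S = 12 species and L = 17 feeding links.
C = L / (S(S−1)) = 17 / 132 = 0.1288 ≈ 0.13.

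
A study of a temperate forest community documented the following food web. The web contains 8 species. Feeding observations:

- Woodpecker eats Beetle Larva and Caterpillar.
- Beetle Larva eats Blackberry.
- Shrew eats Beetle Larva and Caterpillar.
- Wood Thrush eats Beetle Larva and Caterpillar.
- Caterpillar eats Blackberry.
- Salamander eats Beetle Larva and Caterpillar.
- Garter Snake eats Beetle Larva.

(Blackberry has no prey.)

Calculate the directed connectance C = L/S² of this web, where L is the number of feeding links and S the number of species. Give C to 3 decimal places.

C = 0.172

The web has S = 8 species and L = 11 feeding links.
C = L / S² = 11 / 64 = 0.1719 ≈ 0.172.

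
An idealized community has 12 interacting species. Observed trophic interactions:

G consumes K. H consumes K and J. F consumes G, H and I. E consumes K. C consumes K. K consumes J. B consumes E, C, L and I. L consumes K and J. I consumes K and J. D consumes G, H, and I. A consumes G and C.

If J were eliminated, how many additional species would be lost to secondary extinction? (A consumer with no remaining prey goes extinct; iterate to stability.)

Remove J.
Round 1: K (all prey gone) → extinct.
Round 2: E (all prey gone), H (all prey gone), I (all prey gone), L (all prey gone), C (all prey gone), G (all prey gone) → extinct.
Round 3: B (all prey gone), F (all prey gone), D (all prey gone), A (all prey gone) → extinct.
No further losses. Total secondary extinctions: 11.

11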